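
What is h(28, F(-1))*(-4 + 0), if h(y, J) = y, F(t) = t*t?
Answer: -112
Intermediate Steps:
F(t) = t²
h(28, F(-1))*(-4 + 0) = 28*(-4 + 0) = 28*(-4) = -112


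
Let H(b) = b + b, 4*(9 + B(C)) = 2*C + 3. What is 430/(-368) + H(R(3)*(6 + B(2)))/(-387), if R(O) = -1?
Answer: -83665/71208 ≈ -1.1749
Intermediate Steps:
B(C) = -33/4 + C/2 (B(C) = -9 + (2*C + 3)/4 = -9 + (3 + 2*C)/4 = -9 + (¾ + C/2) = -33/4 + C/2)
H(b) = 2*b
430/(-368) + H(R(3)*(6 + B(2)))/(-387) = 430/(-368) + (2*(-(6 + (-33/4 + (½)*2))))/(-387) = 430*(-1/368) + (2*(-(6 + (-33/4 + 1))))*(-1/387) = -215/184 + (2*(-(6 - 29/4)))*(-1/387) = -215/184 + (2*(-1*(-5/4)))*(-1/387) = -215/184 + (2*(5/4))*(-1/387) = -215/184 + (5/2)*(-1/387) = -215/184 - 5/774 = -83665/71208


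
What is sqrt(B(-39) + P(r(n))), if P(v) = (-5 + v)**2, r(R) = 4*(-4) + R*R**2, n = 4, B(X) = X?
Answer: sqrt(1810) ≈ 42.544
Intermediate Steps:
r(R) = -16 + R**3
sqrt(B(-39) + P(r(n))) = sqrt(-39 + (-5 + (-16 + 4**3))**2) = sqrt(-39 + (-5 + (-16 + 64))**2) = sqrt(-39 + (-5 + 48)**2) = sqrt(-39 + 43**2) = sqrt(-39 + 1849) = sqrt(1810)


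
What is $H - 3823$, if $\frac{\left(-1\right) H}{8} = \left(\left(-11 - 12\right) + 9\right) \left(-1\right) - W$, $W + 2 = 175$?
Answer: $-2551$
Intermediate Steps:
$W = 173$ ($W = -2 + 175 = 173$)
$H = 1272$ ($H = - 8 \left(\left(\left(-11 - 12\right) + 9\right) \left(-1\right) - 173\right) = - 8 \left(\left(-23 + 9\right) \left(-1\right) - 173\right) = - 8 \left(\left(-14\right) \left(-1\right) - 173\right) = - 8 \left(14 - 173\right) = \left(-8\right) \left(-159\right) = 1272$)
$H - 3823 = 1272 - 3823 = -2551$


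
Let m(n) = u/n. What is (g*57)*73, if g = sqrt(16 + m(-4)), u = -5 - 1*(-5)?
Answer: 16644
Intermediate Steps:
u = 0 (u = -5 + 5 = 0)
m(n) = 0 (m(n) = 0/n = 0)
g = 4 (g = sqrt(16 + 0) = sqrt(16) = 4)
(g*57)*73 = (4*57)*73 = 228*73 = 16644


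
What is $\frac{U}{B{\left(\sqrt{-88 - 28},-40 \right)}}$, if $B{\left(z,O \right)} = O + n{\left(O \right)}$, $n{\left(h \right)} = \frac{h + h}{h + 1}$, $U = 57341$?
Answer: $- \frac{2236299}{1480} \approx -1511.0$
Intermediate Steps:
$n{\left(h \right)} = \frac{2 h}{1 + h}$
$B{\left(z,O \right)} = O + \frac{2 O}{1 + O}$
$\frac{U}{B{\left(\sqrt{-88 - 28},-40 \right)}} = \frac{57341}{\left(-40\right) \frac{1}{1 - 40} \left(3 - 40\right)} = \frac{57341}{\left(-40\right) \frac{1}{-39} \left(-37\right)} = \frac{57341}{\left(-40\right) \left(- \frac{1}{39}\right) \left(-37\right)} = \frac{57341}{- \frac{1480}{39}} = 57341 \left(- \frac{39}{1480}\right) = - \frac{2236299}{1480}$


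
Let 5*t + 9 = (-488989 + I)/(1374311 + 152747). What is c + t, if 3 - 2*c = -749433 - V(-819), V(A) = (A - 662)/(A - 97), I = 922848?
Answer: 2620743290250457/6993925640 ≈ 3.7472e+5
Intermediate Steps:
t = -13309663/7635290 (t = -9/5 + ((-488989 + 922848)/(1374311 + 152747))/5 = -9/5 + (433859/1527058)/5 = -9/5 + (433859*(1/1527058))/5 = -9/5 + (⅕)*(433859/1527058) = -9/5 + 433859/7635290 = -13309663/7635290 ≈ -1.7432)
V(A) = (-662 + A)/(-97 + A)
c = 686484857/1832 (c = 3/2 - (-749433 - (-662 - 819)/(-97 - 819))/2 = 3/2 - (-749433 - (-1481)/(-916))/2 = 3/2 - (-749433 - (-1)*(-1481)/916)/2 = 3/2 - (-749433 - 1*1481/916)/2 = 3/2 - (-749433 - 1481/916)/2 = 3/2 - ½*(-686482109/916) = 3/2 + 686482109/1832 = 686484857/1832 ≈ 3.7472e+5)
c + t = 686484857/1832 - 13309663/7635290 = 2620743290250457/6993925640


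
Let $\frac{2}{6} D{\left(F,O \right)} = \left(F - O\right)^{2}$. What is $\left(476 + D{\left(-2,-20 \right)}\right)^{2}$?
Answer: $2096704$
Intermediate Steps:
$D{\left(F,O \right)} = 3 \left(F - O\right)^{2}$
$\left(476 + D{\left(-2,-20 \right)}\right)^{2} = \left(476 + 3 \left(-2 - -20\right)^{2}\right)^{2} = \left(476 + 3 \left(-2 + 20\right)^{2}\right)^{2} = \left(476 + 3 \cdot 18^{2}\right)^{2} = \left(476 + 3 \cdot 324\right)^{2} = \left(476 + 972\right)^{2} = 1448^{2} = 2096704$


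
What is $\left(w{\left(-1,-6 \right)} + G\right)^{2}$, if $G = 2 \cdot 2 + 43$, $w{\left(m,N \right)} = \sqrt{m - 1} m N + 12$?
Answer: $3409 + 708 i \sqrt{2} \approx 3409.0 + 1001.3 i$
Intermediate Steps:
$w{\left(m,N \right)} = 12 + N m \sqrt{-1 + m}$ ($w{\left(m,N \right)} = \sqrt{-1 + m} m N + 12 = m \sqrt{-1 + m} N + 12 = N m \sqrt{-1 + m} + 12 = 12 + N m \sqrt{-1 + m}$)
$G = 47$ ($G = 4 + 43 = 47$)
$\left(w{\left(-1,-6 \right)} + G\right)^{2} = \left(\left(12 - - 6 \sqrt{-1 - 1}\right) + 47\right)^{2} = \left(\left(12 - - 6 \sqrt{-2}\right) + 47\right)^{2} = \left(\left(12 - - 6 i \sqrt{2}\right) + 47\right)^{2} = \left(\left(12 + 6 i \sqrt{2}\right) + 47\right)^{2} = \left(59 + 6 i \sqrt{2}\right)^{2}$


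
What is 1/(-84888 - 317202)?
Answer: -1/402090 ≈ -2.4870e-6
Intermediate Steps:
1/(-84888 - 317202) = 1/(-402090) = -1/402090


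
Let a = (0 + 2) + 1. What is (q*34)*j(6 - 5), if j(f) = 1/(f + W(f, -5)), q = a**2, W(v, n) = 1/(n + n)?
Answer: 340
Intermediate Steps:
a = 3 (a = 2 + 1 = 3)
W(v, n) = 1/(2*n)
q = 9 (q = 3**2 = 9)
j(f) = 1/(-1/10 + f) (j(f) = 1/(f + (1/2)/(-5)) = 1/(f + (1/2)*(-1/5)) = 1/(f - 1/10) = 1/(-1/10 + f))
(q*34)*j(6 - 5) = (9*34)*(10/(-1 + 10*(6 - 5))) = 306*(10/(-1 + 10*1)) = 306*(10/(-1 + 10)) = 306*(10/9) = 340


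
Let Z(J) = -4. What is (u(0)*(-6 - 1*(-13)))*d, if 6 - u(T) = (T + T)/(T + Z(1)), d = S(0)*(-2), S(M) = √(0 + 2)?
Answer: -84*√2 ≈ -118.79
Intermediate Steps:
S(M) = √2
d = -2*√2 (d = √2*(-2) = -2*√2 ≈ -2.8284)
u(T) = 6 - 2*T/(-4 + T) (u(T) = 6 - (T + T)/(T - 4) = 6 - 2*T/(-4 + T))
(u(0)*(-6 - 1*(-13)))*d = ((4*(-6 + 0)/(-4 + 0))*(-6 - 1*(-13)))*(-2*√2) = ((4*(-6)/(-4))*(-6 + 13))*(-2*√2) = ((4*(-¼)*(-6))*7)*(-2*√2) = (6*7)*(-2*√2) = 42*(-2*√2) = -84*√2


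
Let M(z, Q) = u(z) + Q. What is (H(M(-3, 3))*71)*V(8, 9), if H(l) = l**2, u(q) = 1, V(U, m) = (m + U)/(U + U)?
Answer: 1207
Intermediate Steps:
V(U, m) = (U + m)/(2*U) (V(U, m) = (U + m)/((2*U)) = (U + m)*(1/(2*U)) = (U + m)/(2*U))
M(z, Q) = 1 + Q
(H(M(-3, 3))*71)*V(8, 9) = ((1 + 3)**2*71)*((1/2)*(8 + 9)/8) = (4**2*71)*((1/2)*(1/8)*17) = (16*71)*(17/16) = 1136*(17/16) = 1207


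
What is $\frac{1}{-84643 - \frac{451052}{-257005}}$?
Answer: $- \frac{36715}{3107603309} \approx -1.1815 \cdot 10^{-5}$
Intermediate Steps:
$\frac{1}{-84643 - \frac{451052}{-257005}} = \frac{1}{-84643 - - \frac{64436}{36715}} = \frac{1}{-84643 + \frac{64436}{36715}} = \frac{1}{- \frac{3107603309}{36715}} = - \frac{36715}{3107603309}$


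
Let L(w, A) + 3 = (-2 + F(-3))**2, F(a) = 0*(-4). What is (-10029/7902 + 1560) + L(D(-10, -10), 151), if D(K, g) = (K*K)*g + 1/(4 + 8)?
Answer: 4108331/2634 ≈ 1559.7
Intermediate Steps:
D(K, g) = 1/12 + g*K**2 (D(K, g) = K**2*g + 1/12 = g*K**2 + 1/12 = 1/12 + g*K**2)
F(a) = 0
L(w, A) = 1 (L(w, A) = -3 + (-2 + 0)**2 = -3 + (-2)**2 = -3 + 4 = 1)
(-10029/7902 + 1560) + L(D(-10, -10), 151) = (-10029/7902 + 1560) + 1 = (-10029*1/7902 + 1560) + 1 = (-3343/2634 + 1560) + 1 = 4105697/2634 + 1 = 4108331/2634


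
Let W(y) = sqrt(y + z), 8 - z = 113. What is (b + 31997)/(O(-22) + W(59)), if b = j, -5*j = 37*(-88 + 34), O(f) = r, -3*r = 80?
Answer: -3887592/3407 - 1457847*I*sqrt(46)/34070 ≈ -1141.1 - 290.21*I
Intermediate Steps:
z = -105 (z = 8 - 1*113 = 8 - 113 = -105)
W(y) = sqrt(-105 + y) (W(y) = sqrt(y - 105) = sqrt(-105 + y))
r = -80/3 (r = -1/3*80 = -80/3 ≈ -26.667)
O(f) = -80/3
j = 1998/5 (j = -37*(-88 + 34)/5 = -37*(-54)/5 = -1/5*(-1998) = 1998/5 ≈ 399.60)
b = 1998/5 ≈ 399.60
(b + 31997)/(O(-22) + W(59)) = (1998/5 + 31997)/(-80/3 + sqrt(-105 + 59)) = 161983/(5*(-80/3 + sqrt(-46))) = 161983/(5*(-80/3 + I*sqrt(46)))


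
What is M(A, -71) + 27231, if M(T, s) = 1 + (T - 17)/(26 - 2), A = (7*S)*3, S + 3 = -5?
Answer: 653383/24 ≈ 27224.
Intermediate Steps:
S = -8 (S = -3 - 5 = -8)
A = -168 (A = (7*(-8))*3 = -56*3 = -168)
M(T, s) = 7/24 + T/24 (M(T, s) = 1 + (-17 + T)/24 = 1 + (-17 + T)*(1/24) = 1 + (-17/24 + T/24) = 7/24 + T/24)
M(A, -71) + 27231 = (7/24 + (1/24)*(-168)) + 27231 = (7/24 - 7) + 27231 = -161/24 + 27231 = 653383/24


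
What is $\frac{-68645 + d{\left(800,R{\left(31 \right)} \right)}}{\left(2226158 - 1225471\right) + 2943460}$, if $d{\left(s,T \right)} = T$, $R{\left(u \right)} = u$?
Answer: $- \frac{68614}{3944147} \approx -0.017396$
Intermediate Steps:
$\frac{-68645 + d{\left(800,R{\left(31 \right)} \right)}}{\left(2226158 - 1225471\right) + 2943460} = \frac{-68645 + 31}{\left(2226158 - 1225471\right) + 2943460} = - \frac{68614}{\left(2226158 - 1225471\right) + 2943460} = - \frac{68614}{1000687 + 2943460} = - \frac{68614}{3944147}$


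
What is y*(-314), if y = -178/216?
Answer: 13973/54 ≈ 258.76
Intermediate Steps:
y = -89/108 (y = -178*1/216 = -89/108 ≈ -0.82407)
y*(-314) = -89/108*(-314) = 13973/54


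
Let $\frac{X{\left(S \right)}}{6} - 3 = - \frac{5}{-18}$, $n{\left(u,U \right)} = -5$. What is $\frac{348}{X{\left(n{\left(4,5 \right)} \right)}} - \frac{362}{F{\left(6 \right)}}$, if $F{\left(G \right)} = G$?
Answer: $- \frac{7547}{177} \approx -42.638$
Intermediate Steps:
$X{\left(S \right)} = \frac{59}{3}$ ($X{\left(S \right)} = 18 + 6 \left(- \frac{5}{-18}\right) = 18 + 6 \left(\left(-5\right) \left(- \frac{1}{18}\right)\right) = 18 + 6 \cdot \frac{5}{18} = 18 + \frac{5}{3} = \frac{59}{3}$)
$\frac{348}{X{\left(n{\left(4,5 \right)} \right)}} - \frac{362}{F{\left(6 \right)}} = \frac{348}{\frac{59}{3}} - \frac{362}{6} = 348 \cdot \frac{3}{59} - \frac{181}{3} = \frac{1044}{59} - \frac{181}{3} = - \frac{7547}{177}$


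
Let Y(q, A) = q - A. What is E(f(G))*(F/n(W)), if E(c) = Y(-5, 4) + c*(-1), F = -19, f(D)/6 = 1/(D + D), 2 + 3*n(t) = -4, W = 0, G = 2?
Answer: -399/4 ≈ -99.750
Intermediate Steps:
n(t) = -2 (n(t) = -2/3 + (1/3)*(-4) = -2/3 - 4/3 = -2)
f(D) = 3/D (f(D) = 6/(D + D) = 6/((2*D)) = 6*(1/(2*D)) = 3/D)
E(c) = -9 - c (E(c) = (-5 - 1*4) + c*(-1) = (-5 - 4) - c = -9 - c)
E(f(G))*(F/n(W)) = (-9 - 3/2)*(-19/(-2)) = (-9 - 3/2)*(-19*(-1/2)) = (-9 - 1*3/2)*(19/2) = (-9 - 3/2)*(19/2) = -21/2*19/2 = -399/4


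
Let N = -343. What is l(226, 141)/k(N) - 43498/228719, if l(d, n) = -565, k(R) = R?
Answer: 114306421/78450617 ≈ 1.4570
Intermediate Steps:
l(226, 141)/k(N) - 43498/228719 = -565/(-343) - 43498/228719 = -565*(-1/343) - 43498*1/228719 = 565/343 - 43498/228719 = 114306421/78450617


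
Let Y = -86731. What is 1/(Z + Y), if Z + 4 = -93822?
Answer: -1/180557 ≈ -5.5384e-6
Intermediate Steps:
Z = -93826 (Z = -4 - 93822 = -93826)
1/(Z + Y) = 1/(-93826 - 86731) = 1/(-180557) = -1/180557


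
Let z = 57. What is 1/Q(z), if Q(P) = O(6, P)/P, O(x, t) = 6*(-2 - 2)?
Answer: -19/8 ≈ -2.3750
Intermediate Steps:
O(x, t) = -24 (O(x, t) = 6*(-4) = -24)
Q(P) = -24/P
1/Q(z) = 1/(-24/57) = 1/(-24*1/57) = 1/(-8/19) = -19/8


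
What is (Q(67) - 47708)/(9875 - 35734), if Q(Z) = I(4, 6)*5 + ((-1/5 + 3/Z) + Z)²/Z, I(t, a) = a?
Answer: 357993011401/194435760425 ≈ 1.8412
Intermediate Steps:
Q(Z) = 30 + (-⅕ + Z + 3/Z)²/Z (Q(Z) = 6*5 + ((-1/5 + 3/Z) + Z)²/Z = 30 + ((-1*⅕ + 3/Z) + Z)²/Z = 30 + ((-⅕ + 3/Z) + Z)²/Z = 30 + (-⅕ + Z + 3/Z)²/Z)
(Q(67) - 47708)/(9875 - 35734) = ((30 + (1/25)*(15 - 1*67 + 5*67²)²/67³) - 47708)/(9875 - 35734) = ((30 + (1/25)*(1/300763)*(15 - 67 + 5*4489)²) - 47708)/(-25859) = ((30 + (1/25)*(1/300763)*(15 - 67 + 22445)²) - 47708)*(-1/25859) = ((30 + (1/25)*(1/300763)*22393²) - 47708)*(-1/25859) = ((30 + (1/25)*(1/300763)*501446449) - 47708)*(-1/25859) = ((30 + 501446449/7519075) - 47708)*(-1/25859) = (727018699/7519075 - 47708)*(-1/25859) = -357993011401/7519075*(-1/25859) = 357993011401/194435760425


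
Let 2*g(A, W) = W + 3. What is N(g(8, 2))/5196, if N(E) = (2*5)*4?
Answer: 10/1299 ≈ 0.0076982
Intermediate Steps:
g(A, W) = 3/2 + W/2 (g(A, W) = (W + 3)/2 = (3 + W)/2 = 3/2 + W/2)
N(E) = 40 (N(E) = 10*4 = 40)
N(g(8, 2))/5196 = 40/5196 = 40*(1/5196) = 10/1299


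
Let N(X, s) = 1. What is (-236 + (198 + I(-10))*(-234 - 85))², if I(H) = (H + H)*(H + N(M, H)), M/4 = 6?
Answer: 14596989124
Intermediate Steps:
M = 24 (M = 4*6 = 24)
I(H) = 2*H*(1 + H) (I(H) = (H + H)*(H + 1) = (2*H)*(1 + H) = 2*H*(1 + H))
(-236 + (198 + I(-10))*(-234 - 85))² = (-236 + (198 + 2*(-10)*(1 - 10))*(-234 - 85))² = (-236 + (198 + 2*(-10)*(-9))*(-319))² = (-236 + (198 + 180)*(-319))² = (-236 + 378*(-319))² = (-236 - 120582)² = (-120818)² = 14596989124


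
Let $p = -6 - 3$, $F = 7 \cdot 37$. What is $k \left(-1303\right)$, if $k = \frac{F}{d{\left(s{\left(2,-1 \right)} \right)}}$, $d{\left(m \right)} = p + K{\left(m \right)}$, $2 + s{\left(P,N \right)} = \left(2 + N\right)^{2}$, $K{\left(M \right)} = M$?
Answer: $\frac{337477}{10} \approx 33748.0$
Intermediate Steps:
$F = 259$
$s{\left(P,N \right)} = -2 + \left(2 + N\right)^{2}$
$p = -9$
$d{\left(m \right)} = -9 + m$
$k = - \frac{259}{10}$ ($k = \frac{259}{-9 - \left(2 - \left(2 - 1\right)^{2}\right)} = \frac{259}{-9 - \left(2 - 1^{2}\right)} = \frac{259}{-9 + \left(-2 + 1\right)} = \frac{259}{-9 - 1} = \frac{259}{-10} = 259 \left(- \frac{1}{10}\right) = - \frac{259}{10} \approx -25.9$)
$k \left(-1303\right) = \left(- \frac{259}{10}\right) \left(-1303\right) = \frac{337477}{10}$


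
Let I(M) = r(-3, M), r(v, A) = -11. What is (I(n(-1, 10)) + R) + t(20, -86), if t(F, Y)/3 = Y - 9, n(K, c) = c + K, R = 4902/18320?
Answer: -2708909/9160 ≈ -295.73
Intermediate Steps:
R = 2451/9160 (R = 4902*(1/18320) = 2451/9160 ≈ 0.26758)
n(K, c) = K + c
t(F, Y) = -27 + 3*Y (t(F, Y) = 3*(Y - 9) = 3*(-9 + Y) = -27 + 3*Y)
I(M) = -11
(I(n(-1, 10)) + R) + t(20, -86) = (-11 + 2451/9160) + (-27 + 3*(-86)) = -98309/9160 + (-27 - 258) = -98309/9160 - 285 = -2708909/9160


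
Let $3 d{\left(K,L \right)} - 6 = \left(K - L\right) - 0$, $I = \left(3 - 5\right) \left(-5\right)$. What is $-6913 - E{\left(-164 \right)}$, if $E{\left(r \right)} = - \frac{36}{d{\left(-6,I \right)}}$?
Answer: $- \frac{34619}{5} \approx -6923.8$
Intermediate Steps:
$I = 10$ ($I = \left(-2\right) \left(-5\right) = 10$)
$d{\left(K,L \right)} = 2 - \frac{L}{3} + \frac{K}{3}$ ($d{\left(K,L \right)} = 2 + \frac{\left(K - L\right) - 0}{3} = 2 + \frac{\left(K - L\right) + 0}{3} = 2 + \frac{K - L}{3} = 2 + \left(- \frac{L}{3} + \frac{K}{3}\right) = 2 - \frac{L}{3} + \frac{K}{3}$)
$E{\left(r \right)} = \frac{54}{5}$ ($E{\left(r \right)} = - \frac{36}{2 - \frac{10}{3} + \frac{1}{3} \left(-6\right)} = - \frac{36}{2 - \frac{10}{3} - 2} = - \frac{36}{- \frac{10}{3}} = \left(-36\right) \left(- \frac{3}{10}\right) = \frac{54}{5}$)
$-6913 - E{\left(-164 \right)} = -6913 - \frac{54}{5} = - \frac{34619}{5}$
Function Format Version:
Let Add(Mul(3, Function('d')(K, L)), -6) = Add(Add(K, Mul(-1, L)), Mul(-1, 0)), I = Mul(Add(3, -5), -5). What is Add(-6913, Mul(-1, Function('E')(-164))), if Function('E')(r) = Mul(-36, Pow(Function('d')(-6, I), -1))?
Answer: Rational(-34619, 5) ≈ -6923.8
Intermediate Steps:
I = 10 (I = Mul(-2, -5) = 10)
Function('d')(K, L) = Add(2, Mul(Rational(-1, 3), L), Mul(Rational(1, 3), K)) (Function('d')(K, L) = Add(2, Mul(Rational(1, 3), Add(Add(K, Mul(-1, L)), Mul(-1, 0)))) = Add(2, Mul(Rational(1, 3), Add(Add(K, Mul(-1, L)), 0))) = Add(2, Mul(Rational(1, 3), Add(K, Mul(-1, L)))) = Add(2, Add(Mul(Rational(-1, 3), L), Mul(Rational(1, 3), K))) = Add(2, Mul(Rational(-1, 3), L), Mul(Rational(1, 3), K)))
Function('E')(r) = Rational(54, 5) (Function('E')(r) = Mul(-36, Pow(Add(2, Mul(Rational(-1, 3), 10), Mul(Rational(1, 3), -6)), -1)) = Mul(-36, Pow(Add(2, Rational(-10, 3), -2), -1)) = Mul(-36, Pow(Rational(-10, 3), -1)) = Mul(-36, Rational(-3, 10)) = Rational(54, 5))
Add(-6913, Mul(-1, Function('E')(-164))) = Add(-6913, Mul(-1, Rational(54, 5))) = Add(-6913, Rational(-54, 5)) = Rational(-34619, 5)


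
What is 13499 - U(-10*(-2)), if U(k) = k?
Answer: 13479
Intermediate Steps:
13499 - U(-10*(-2)) = 13499 - (-10)*(-2) = 13499 - 1*20 = 13499 - 20 = 13479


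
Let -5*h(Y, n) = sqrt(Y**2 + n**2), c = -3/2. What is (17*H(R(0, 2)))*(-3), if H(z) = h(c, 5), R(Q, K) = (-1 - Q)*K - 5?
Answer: 51*sqrt(109)/10 ≈ 53.246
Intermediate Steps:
R(Q, K) = -5 + K*(-1 - Q) (R(Q, K) = K*(-1 - Q) - 5 = -5 + K*(-1 - Q))
c = -3/2 (c = -3*1/2 = -3/2 ≈ -1.5000)
h(Y, n) = -sqrt(Y**2 + n**2)/5
H(z) = -sqrt(109)/10 (H(z) = -sqrt((-3/2)**2 + 5**2)/5 = -sqrt(9/4 + 25)/5 = -sqrt(109)/10)
(17*H(R(0, 2)))*(-3) = (17*(-sqrt(109)/10))*(-3) = -17*sqrt(109)/10*(-3) = 51*sqrt(109)/10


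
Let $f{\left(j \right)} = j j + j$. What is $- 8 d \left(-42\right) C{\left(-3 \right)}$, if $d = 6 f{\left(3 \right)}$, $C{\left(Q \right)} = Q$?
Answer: $-72576$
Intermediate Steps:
$f{\left(j \right)} = j + j^{2}$ ($f{\left(j \right)} = j^{2} + j = j + j^{2}$)
$d = 72$ ($d = 6 \cdot 3 \left(1 + 3\right) = 6 \cdot 3 \cdot 4 = 6 \cdot 12 = 72$)
$- 8 d \left(-42\right) C{\left(-3 \right)} = \left(-8\right) 72 \left(-42\right) \left(-3\right) = \left(-576\right) \left(-42\right) \left(-3\right) = 24192 \left(-3\right) = -72576$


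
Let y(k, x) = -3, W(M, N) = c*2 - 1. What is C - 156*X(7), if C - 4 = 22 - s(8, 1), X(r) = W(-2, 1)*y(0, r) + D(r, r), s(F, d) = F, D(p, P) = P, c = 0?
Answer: -1542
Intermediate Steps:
W(M, N) = -1 (W(M, N) = 0*2 - 1 = 0 - 1 = -1)
X(r) = 3 + r (X(r) = -1*(-3) + r = 3 + r)
C = 18 (C = 4 + (22 - 1*8) = 4 + (22 - 8) = 4 + 14 = 18)
C - 156*X(7) = 18 - 156*(3 + 7) = 18 - 156*10 = 18 - 1560 = -1542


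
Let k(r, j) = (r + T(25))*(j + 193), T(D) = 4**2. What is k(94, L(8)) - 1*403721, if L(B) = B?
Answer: -381611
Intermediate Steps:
T(D) = 16
k(r, j) = (16 + r)*(193 + j) (k(r, j) = (r + 16)*(j + 193) = (16 + r)*(193 + j))
k(94, L(8)) - 1*403721 = (3088 + 16*8 + 193*94 + 8*94) - 1*403721 = (3088 + 128 + 18142 + 752) - 403721 = 22110 - 403721 = -381611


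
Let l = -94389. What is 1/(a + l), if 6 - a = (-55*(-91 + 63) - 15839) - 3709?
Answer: -1/76375 ≈ -1.3093e-5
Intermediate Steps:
a = 18014 (a = 6 - ((-55*(-91 + 63) - 15839) - 3709) = 6 - ((-55*(-28) - 15839) - 3709) = 6 - ((1540 - 15839) - 3709) = 6 - (-14299 - 3709) = 6 - 1*(-18008) = 6 + 18008 = 18014)
1/(a + l) = 1/(18014 - 94389) = 1/(-76375) = -1/76375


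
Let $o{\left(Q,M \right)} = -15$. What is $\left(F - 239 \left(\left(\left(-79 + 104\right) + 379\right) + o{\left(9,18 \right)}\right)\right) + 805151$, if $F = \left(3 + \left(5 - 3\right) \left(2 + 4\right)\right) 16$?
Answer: $712420$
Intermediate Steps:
$F = 240$ ($F = \left(3 + 2 \cdot 6\right) 16 = \left(3 + 12\right) 16 = 15 \cdot 16 = 240$)
$\left(F - 239 \left(\left(\left(-79 + 104\right) + 379\right) + o{\left(9,18 \right)}\right)\right) + 805151 = \left(240 - 239 \left(\left(\left(-79 + 104\right) + 379\right) - 15\right)\right) + 805151 = \left(240 - 239 \left(\left(25 + 379\right) - 15\right)\right) + 805151 = \left(240 - 239 \left(404 - 15\right)\right) + 805151 = \left(240 - 92971\right) + 805151 = -92731 + 805151 = 712420$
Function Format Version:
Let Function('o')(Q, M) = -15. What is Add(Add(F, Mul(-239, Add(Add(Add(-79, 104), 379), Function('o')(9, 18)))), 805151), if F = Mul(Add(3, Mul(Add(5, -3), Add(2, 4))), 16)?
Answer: 712420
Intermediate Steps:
F = 240 (F = Mul(Add(3, Mul(2, 6)), 16) = Mul(Add(3, 12), 16) = Mul(15, 16) = 240)
Add(Add(F, Mul(-239, Add(Add(Add(-79, 104), 379), Function('o')(9, 18)))), 805151) = Add(Add(240, Mul(-239, Add(Add(Add(-79, 104), 379), -15))), 805151) = Add(Add(240, Mul(-239, Add(Add(25, 379), -15))), 805151) = Add(Add(240, Mul(-239, Add(404, -15))), 805151) = Add(Add(240, Mul(-239, 389)), 805151) = Add(Add(240, -92971), 805151) = Add(-92731, 805151) = 712420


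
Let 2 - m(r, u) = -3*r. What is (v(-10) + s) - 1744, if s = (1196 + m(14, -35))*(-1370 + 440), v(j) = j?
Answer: -1154954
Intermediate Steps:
m(r, u) = 2 + 3*r (m(r, u) = 2 - (-3)*r = 2 + 3*r)
s = -1153200 (s = (1196 + (2 + 3*14))*(-1370 + 440) = (1196 + (2 + 42))*(-930) = (1196 + 44)*(-930) = 1240*(-930) = -1153200)
(v(-10) + s) - 1744 = (-10 - 1153200) - 1744 = -1153210 - 1744 = -1154954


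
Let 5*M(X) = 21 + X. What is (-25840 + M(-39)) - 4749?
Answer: -152963/5 ≈ -30593.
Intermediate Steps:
M(X) = 21/5 + X/5 (M(X) = (21 + X)/5 = 21/5 + X/5)
(-25840 + M(-39)) - 4749 = (-25840 + (21/5 + (⅕)*(-39))) - 4749 = (-25840 + (21/5 - 39/5)) - 4749 = (-25840 - 18/5) - 4749 = -129218/5 - 4749 = -152963/5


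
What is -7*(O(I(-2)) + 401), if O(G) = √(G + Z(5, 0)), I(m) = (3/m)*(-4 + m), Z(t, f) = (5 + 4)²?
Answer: -2807 - 21*√10 ≈ -2873.4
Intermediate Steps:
Z(t, f) = 81 (Z(t, f) = 9² = 81)
I(m) = 3*(-4 + m)/m
O(G) = √(81 + G) (O(G) = √(G + 81) = √(81 + G))
-7*(O(I(-2)) + 401) = -7*(√(81 + (3 - 12/(-2))) + 401) = -7*(√(81 + (3 - 12*(-½))) + 401) = -7*(√(81 + (3 + 6)) + 401) = -7*(√(81 + 9) + 401) = -7*(√90 + 401) = -7*(3*√10 + 401) = -7*(401 + 3*√10) = -2807 - 21*√10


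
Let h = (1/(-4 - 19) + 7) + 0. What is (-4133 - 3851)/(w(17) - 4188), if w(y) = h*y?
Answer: 45908/23401 ≈ 1.9618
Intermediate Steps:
h = 160/23 (h = (1/(-23) + 7) + 0 = (-1/23 + 7) + 0 = 160/23 + 0 = 160/23 ≈ 6.9565)
w(y) = 160*y/23
(-4133 - 3851)/(w(17) - 4188) = (-4133 - 3851)/((160/23)*17 - 4188) = -7984/(2720/23 - 4188) = -7984/(-93604/23) = -7984*(-23/93604) = 45908/23401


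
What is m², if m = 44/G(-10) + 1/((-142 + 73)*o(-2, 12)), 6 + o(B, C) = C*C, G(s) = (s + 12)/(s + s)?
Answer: 17553426881761/90668484 ≈ 1.9360e+5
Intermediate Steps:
G(s) = (12 + s)/(2*s) (G(s) = (12 + s)/((2*s)) = (12 + s)*(1/(2*s)) = (12 + s)/(2*s))
o(B, C) = -6 + C² (o(B, C) = -6 + C*C = -6 + C²)
m = -4189681/9522 (m = 44/(((½)*(12 - 10)/(-10))) + 1/((-142 + 73)*(-6 + 12²)) = 44/(((½)*(-⅒)*2)) + 1/((-69)*(-6 + 144)) = 44/(-⅒) - 1/69/138 = 44*(-10) - 1/69*1/138 = -440 - 1/9522 = -4189681/9522 ≈ -440.00)
m² = (-4189681/9522)² = 17553426881761/90668484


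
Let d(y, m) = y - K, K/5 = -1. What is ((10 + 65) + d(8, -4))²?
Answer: 7744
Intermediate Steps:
K = -5 (K = 5*(-1) = -5)
d(y, m) = 5 + y (d(y, m) = y - 1*(-5) = y + 5 = 5 + y)
((10 + 65) + d(8, -4))² = ((10 + 65) + (5 + 8))² = (75 + 13)² = 88² = 7744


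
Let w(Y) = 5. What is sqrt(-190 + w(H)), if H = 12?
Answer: I*sqrt(185) ≈ 13.601*I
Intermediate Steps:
sqrt(-190 + w(H)) = sqrt(-190 + 5) = sqrt(-185) = I*sqrt(185)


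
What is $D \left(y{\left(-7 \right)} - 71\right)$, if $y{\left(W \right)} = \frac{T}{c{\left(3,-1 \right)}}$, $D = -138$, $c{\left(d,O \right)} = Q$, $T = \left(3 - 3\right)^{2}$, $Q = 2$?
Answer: $9798$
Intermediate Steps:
$T = 0$ ($T = 0^{2} = 0$)
$c{\left(d,O \right)} = 2$
$y{\left(W \right)} = 0$ ($y{\left(W \right)} = \frac{0}{2} = 0 \cdot \frac{1}{2} = 0$)
$D \left(y{\left(-7 \right)} - 71\right) = - 138 \left(0 - 71\right) = \left(-138\right) \left(-71\right) = 9798$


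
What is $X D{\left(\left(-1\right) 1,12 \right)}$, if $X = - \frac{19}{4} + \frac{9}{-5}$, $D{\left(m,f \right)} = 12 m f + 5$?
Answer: $\frac{18209}{20} \approx 910.45$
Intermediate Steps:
$D{\left(m,f \right)} = 5 + 12 f m$ ($D{\left(m,f \right)} = 12 f m + 5 = 5 + 12 f m$)
$X = - \frac{131}{20}$ ($X = \left(-19\right) \frac{1}{4} + 9 \left(- \frac{1}{5}\right) = - \frac{19}{4} - \frac{9}{5} = - \frac{131}{20} \approx -6.55$)
$X D{\left(\left(-1\right) 1,12 \right)} = - \frac{131 \left(5 + 12 \cdot 12 \left(\left(-1\right) 1\right)\right)}{20} = - \frac{131 \left(5 + 12 \cdot 12 \left(-1\right)\right)}{20} = - \frac{131 \left(5 - 144\right)}{20} = \left(- \frac{131}{20}\right) \left(-139\right) = \frac{18209}{20}$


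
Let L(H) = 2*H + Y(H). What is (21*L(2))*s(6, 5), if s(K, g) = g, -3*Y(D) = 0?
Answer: 420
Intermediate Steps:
Y(D) = 0 (Y(D) = -⅓*0 = 0)
L(H) = 2*H (L(H) = 2*H + 0 = 2*H)
(21*L(2))*s(6, 5) = (21*(2*2))*5 = (21*4)*5 = 84*5 = 420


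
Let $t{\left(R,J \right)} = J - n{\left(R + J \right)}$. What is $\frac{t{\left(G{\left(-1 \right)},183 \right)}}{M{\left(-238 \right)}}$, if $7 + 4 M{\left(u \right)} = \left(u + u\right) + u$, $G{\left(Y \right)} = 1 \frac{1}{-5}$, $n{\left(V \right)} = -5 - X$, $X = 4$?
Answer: $- \frac{768}{721} \approx -1.0652$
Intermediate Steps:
$n{\left(V \right)} = -9$ ($n{\left(V \right)} = -5 - 4 = -9$)
$G{\left(Y \right)} = - \frac{1}{5}$ ($G{\left(Y \right)} = 1 \left(- \frac{1}{5}\right) = - \frac{1}{5}$)
$M{\left(u \right)} = - \frac{7}{4} + \frac{3 u}{4}$ ($M{\left(u \right)} = - \frac{7}{4} + \frac{\left(u + u\right) + u}{4} = - \frac{7}{4} + \frac{2 u + u}{4} = - \frac{7}{4} + \frac{3 u}{4}$)
$t{\left(R,J \right)} = 9 + J$ ($t{\left(R,J \right)} = J - -9 = J + 9 = 9 + J$)
$\frac{t{\left(G{\left(-1 \right)},183 \right)}}{M{\left(-238 \right)}} = \frac{9 + 183}{- \frac{7}{4} + \frac{3}{4} \left(-238\right)} = \frac{192}{- \frac{7}{4} - \frac{357}{2}} = \frac{192}{- \frac{721}{4}} = 192 \left(- \frac{4}{721}\right) = - \frac{768}{721}$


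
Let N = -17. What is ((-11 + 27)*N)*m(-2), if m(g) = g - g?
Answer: 0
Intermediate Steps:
m(g) = 0
((-11 + 27)*N)*m(-2) = ((-11 + 27)*(-17))*0 = (16*(-17))*0 = -272*0 = 0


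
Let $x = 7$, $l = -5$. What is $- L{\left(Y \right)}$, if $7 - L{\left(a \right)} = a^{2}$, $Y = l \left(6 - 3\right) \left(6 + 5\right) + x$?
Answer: $24957$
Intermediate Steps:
$Y = -158$ ($Y = - 5 \left(6 - 3\right) \left(6 + 5\right) + 7 = - 5 \cdot 3 \cdot 11 + 7 = \left(-5\right) 33 + 7 = -165 + 7 = -158$)
$L{\left(a \right)} = 7 - a^{2}$
$- L{\left(Y \right)} = - (7 - \left(-158\right)^{2}) = - (7 - 24964) = \left(-1\right) \left(-24957\right) = 24957$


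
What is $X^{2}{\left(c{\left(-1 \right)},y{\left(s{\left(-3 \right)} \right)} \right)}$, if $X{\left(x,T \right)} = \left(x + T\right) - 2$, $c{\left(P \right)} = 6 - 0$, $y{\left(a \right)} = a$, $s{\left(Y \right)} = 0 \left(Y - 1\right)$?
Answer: $16$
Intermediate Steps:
$s{\left(Y \right)} = 0$ ($s{\left(Y \right)} = 0 \left(-1 + Y\right) = 0$)
$c{\left(P \right)} = 6$ ($c{\left(P \right)} = 6 + 0 = 6$)
$X{\left(x,T \right)} = -2 + T + x$ ($X{\left(x,T \right)} = \left(T + x\right) - 2 = -2 + T + x$)
$X^{2}{\left(c{\left(-1 \right)},y{\left(s{\left(-3 \right)} \right)} \right)} = \left(-2 + 0 + 6\right)^{2} = 4^{2} = 16$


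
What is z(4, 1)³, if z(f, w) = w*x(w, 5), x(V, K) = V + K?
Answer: 216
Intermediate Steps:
x(V, K) = K + V
z(f, w) = w*(5 + w)
z(4, 1)³ = (1*(5 + 1))³ = (1*6)³ = 6³ = 216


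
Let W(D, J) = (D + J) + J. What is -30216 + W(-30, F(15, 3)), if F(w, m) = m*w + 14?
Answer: -30128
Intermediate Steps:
F(w, m) = 14 + m*w
W(D, J) = D + 2*J
-30216 + W(-30, F(15, 3)) = -30216 + (-30 + 2*(14 + 3*15)) = -30216 + (-30 + 2*(14 + 45)) = -30216 + (-30 + 2*59) = -30216 + (-30 + 118) = -30216 + 88 = -30128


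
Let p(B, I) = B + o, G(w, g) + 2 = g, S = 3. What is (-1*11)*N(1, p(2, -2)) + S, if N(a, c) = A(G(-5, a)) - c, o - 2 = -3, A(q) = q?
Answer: 25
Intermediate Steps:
G(w, g) = -2 + g
o = -1 (o = 2 - 3 = -1)
p(B, I) = -1 + B (p(B, I) = B - 1 = -1 + B)
N(a, c) = -2 + a - c (N(a, c) = (-2 + a) - c = -2 + a - c)
(-1*11)*N(1, p(2, -2)) + S = (-1*11)*(-2 + 1 - (-1 + 2)) + 3 = -11*(-2 + 1 - 1*1) + 3 = -11*(-2 + 1 - 1) + 3 = -11*(-2) + 3 = 22 + 3 = 25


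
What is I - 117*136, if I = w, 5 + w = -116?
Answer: -16033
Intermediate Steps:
w = -121 (w = -5 - 116 = -121)
I = -121
I - 117*136 = -121 - 117*136 = -121 - 15912 = -16033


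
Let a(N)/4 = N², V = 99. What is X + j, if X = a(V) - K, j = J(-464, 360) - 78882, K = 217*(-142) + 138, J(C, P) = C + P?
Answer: -9106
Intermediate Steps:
a(N) = 4*N²
K = -30676 (K = -30814 + 138 = -30676)
j = -78986 (j = (-464 + 360) - 78882 = -104 - 78882 = -78986)
X = 69880 (X = 4*99² - 1*(-30676) = 4*9801 + 30676 = 39204 + 30676 = 69880)
X + j = 69880 - 78986 = -9106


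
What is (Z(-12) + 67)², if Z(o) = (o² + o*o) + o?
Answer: 117649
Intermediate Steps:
Z(o) = o + 2*o² (Z(o) = (o² + o²) + o = 2*o² + o = o + 2*o²)
(Z(-12) + 67)² = (-12*(1 + 2*(-12)) + 67)² = (-12*(1 - 24) + 67)² = (-12*(-23) + 67)² = (276 + 67)² = 343² = 117649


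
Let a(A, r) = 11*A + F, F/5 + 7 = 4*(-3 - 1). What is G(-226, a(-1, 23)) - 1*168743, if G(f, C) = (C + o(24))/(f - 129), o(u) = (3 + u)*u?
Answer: -59904287/355 ≈ -1.6874e+5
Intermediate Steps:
F = -115 (F = -35 + 5*(4*(-3 - 1)) = -35 + 5*(4*(-4)) = -35 + 5*(-16) = -35 - 80 = -115)
a(A, r) = -115 + 11*A (a(A, r) = 11*A - 115 = -115 + 11*A)
o(u) = u*(3 + u)
G(f, C) = (648 + C)/(-129 + f) (G(f, C) = (C + 24*(3 + 24))/(f - 129) = (C + 24*27)/(-129 + f) = (C + 648)/(-129 + f) = (648 + C)/(-129 + f))
G(-226, a(-1, 23)) - 1*168743 = (648 + (-115 + 11*(-1)))/(-129 - 226) - 1*168743 = (648 + (-115 - 11))/(-355) - 168743 = -(648 - 126)/355 - 168743 = -1/355*522 - 168743 = -522/355 - 168743 = -59904287/355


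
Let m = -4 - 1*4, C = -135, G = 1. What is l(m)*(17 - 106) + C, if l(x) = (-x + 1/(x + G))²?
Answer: -275840/49 ≈ -5629.4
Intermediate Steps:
m = -8 (m = -4 - 4 = -8)
l(x) = (1/(1 + x) - x)² (l(x) = (-x + 1/(x + 1))² = (-x + 1/(1 + x))² = (1/(1 + x) - x)²)
l(m)*(17 - 106) + C = ((-1 - 8 + (-8)²)²/(1 - 8)²)*(17 - 106) - 135 = ((-1 - 8 + 64)²/(-7)²)*(-89) - 135 = ((1/49)*55²)*(-89) - 135 = ((1/49)*3025)*(-89) - 135 = (3025/49)*(-89) - 135 = -269225/49 - 135 = -275840/49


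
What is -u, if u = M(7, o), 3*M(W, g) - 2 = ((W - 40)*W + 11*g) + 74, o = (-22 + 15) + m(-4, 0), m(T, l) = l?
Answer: 232/3 ≈ 77.333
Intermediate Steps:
o = -7 (o = (-22 + 15) + 0 = -7 + 0 = -7)
M(W, g) = 76/3 + 11*g/3 + W*(-40 + W)/3 (M(W, g) = ⅔ + (((W - 40)*W + 11*g) + 74)/3 = ⅔ + (((-40 + W)*W + 11*g) + 74)/3 = ⅔ + ((W*(-40 + W) + 11*g) + 74)/3 = ⅔ + ((11*g + W*(-40 + W)) + 74)/3 = ⅔ + (74 + 11*g + W*(-40 + W))/3 = ⅔ + (74/3 + 11*g/3 + W*(-40 + W)/3) = 76/3 + 11*g/3 + W*(-40 + W)/3)
u = -232/3 (u = 76/3 - 40/3*7 + (⅓)*7² + (11/3)*(-7) = 76/3 - 280/3 + (⅓)*49 - 77/3 = 76/3 - 280/3 + 49/3 - 77/3 = -232/3 ≈ -77.333)
-u = -1*(-232/3) = 232/3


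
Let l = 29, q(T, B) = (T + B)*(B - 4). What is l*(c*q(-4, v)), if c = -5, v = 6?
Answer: -580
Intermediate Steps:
q(T, B) = (-4 + B)*(B + T) (q(T, B) = (B + T)*(-4 + B) = (-4 + B)*(B + T))
l*(c*q(-4, v)) = 29*(-5*(6**2 - 4*6 - 4*(-4) + 6*(-4))) = 29*(-5*(36 - 24 + 16 - 24)) = 29*(-5*4) = 29*(-20) = -580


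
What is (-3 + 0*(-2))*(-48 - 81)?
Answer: 387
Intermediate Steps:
(-3 + 0*(-2))*(-48 - 81) = (-3 + 0)*(-129) = -3*(-129) = 387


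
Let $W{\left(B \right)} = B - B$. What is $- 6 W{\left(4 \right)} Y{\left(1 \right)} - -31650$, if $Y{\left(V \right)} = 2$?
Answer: $31650$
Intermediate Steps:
$W{\left(B \right)} = 0$
$- 6 W{\left(4 \right)} Y{\left(1 \right)} - -31650 = \left(-6\right) 0 \cdot 2 - -31650 = 0 \cdot 2 + 31650 = 0 + 31650 = 31650$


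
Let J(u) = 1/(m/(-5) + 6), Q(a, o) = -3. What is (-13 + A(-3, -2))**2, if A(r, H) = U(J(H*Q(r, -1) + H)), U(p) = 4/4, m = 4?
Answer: 144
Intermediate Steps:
J(u) = 5/26 (J(u) = 1/(4/(-5) + 6) = 1/(4*(-1/5) + 6) = 1/(-4/5 + 6) = 1/(26/5) = 5/26)
U(p) = 1 (U(p) = 4*(1/4) = 1)
A(r, H) = 1
(-13 + A(-3, -2))**2 = (-13 + 1)**2 = (-12)**2 = 144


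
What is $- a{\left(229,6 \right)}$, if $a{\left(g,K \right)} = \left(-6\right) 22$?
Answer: $132$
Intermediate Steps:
$a{\left(g,K \right)} = -132$
$- a{\left(229,6 \right)} = \left(-1\right) \left(-132\right) = 132$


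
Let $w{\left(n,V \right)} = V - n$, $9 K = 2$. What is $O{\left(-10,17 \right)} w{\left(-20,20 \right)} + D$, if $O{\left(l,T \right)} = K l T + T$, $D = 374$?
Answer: $- \frac{4114}{9} \approx -457.11$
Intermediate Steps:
$K = \frac{2}{9}$ ($K = \frac{1}{9} \cdot 2 = \frac{2}{9} \approx 0.22222$)
$O{\left(l,T \right)} = T + \frac{2 T l}{9}$ ($O{\left(l,T \right)} = \frac{2 l}{9} T + T = \frac{2 T l}{9} + T = T + \frac{2 T l}{9}$)
$O{\left(-10,17 \right)} w{\left(-20,20 \right)} + D = \frac{1}{9} \cdot 17 \left(9 + 2 \left(-10\right)\right) \left(20 - -20\right) + 374 = \frac{1}{9} \cdot 17 \left(9 - 20\right) \left(20 + 20\right) + 374 = \frac{1}{9} \cdot 17 \left(-11\right) 40 + 374 = \left(- \frac{187}{9}\right) 40 + 374 = - \frac{7480}{9} + 374 = - \frac{4114}{9}$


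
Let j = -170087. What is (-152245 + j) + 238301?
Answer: -84031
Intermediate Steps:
(-152245 + j) + 238301 = (-152245 - 170087) + 238301 = -322332 + 238301 = -84031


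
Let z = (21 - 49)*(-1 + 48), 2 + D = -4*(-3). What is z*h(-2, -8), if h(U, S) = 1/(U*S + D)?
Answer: -658/13 ≈ -50.615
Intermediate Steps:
D = 10 (D = -2 - 4*(-3) = -2 + 12 = 10)
z = -1316 (z = -28*47 = -1316)
h(U, S) = 1/(10 + S*U) (h(U, S) = 1/(U*S + 10) = 1/(S*U + 10) = 1/(10 + S*U))
z*h(-2, -8) = -1316/(10 - 8*(-2)) = -1316/(10 + 16) = -1316/26 = -1316*1/26 = -658/13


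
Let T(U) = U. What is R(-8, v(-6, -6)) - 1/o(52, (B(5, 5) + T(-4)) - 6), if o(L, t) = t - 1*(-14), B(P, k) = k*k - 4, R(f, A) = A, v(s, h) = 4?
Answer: 99/25 ≈ 3.9600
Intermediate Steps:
B(P, k) = -4 + k**2 (B(P, k) = k**2 - 4 = -4 + k**2)
o(L, t) = 14 + t (o(L, t) = t + 14 = 14 + t)
R(-8, v(-6, -6)) - 1/o(52, (B(5, 5) + T(-4)) - 6) = 4 - 1/(14 + (((-4 + 5**2) - 4) - 6)) = 4 - 1/(14 + (((-4 + 25) - 4) - 6)) = 4 - 1/(14 + ((21 - 4) - 6)) = 4 - 1/(14 + (17 - 6)) = 4 - 1/(14 + 11) = 4 - 1/25 = 99/25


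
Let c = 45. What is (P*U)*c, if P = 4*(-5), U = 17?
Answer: -15300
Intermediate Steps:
P = -20
(P*U)*c = -20*17*45 = -340*45 = -15300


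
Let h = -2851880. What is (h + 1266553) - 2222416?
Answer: -3807743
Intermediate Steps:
(h + 1266553) - 2222416 = (-2851880 + 1266553) - 2222416 = -1585327 - 2222416 = -3807743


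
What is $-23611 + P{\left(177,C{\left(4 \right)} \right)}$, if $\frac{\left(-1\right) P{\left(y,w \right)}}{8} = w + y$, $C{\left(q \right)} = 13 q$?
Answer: $-25443$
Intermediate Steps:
$P{\left(y,w \right)} = - 8 w - 8 y$ ($P{\left(y,w \right)} = - 8 \left(w + y\right) = - 8 w - 8 y$)
$-23611 + P{\left(177,C{\left(4 \right)} \right)} = -23611 - \left(1416 + 8 \cdot 13 \cdot 4\right) = -23611 - 1832 = -25443$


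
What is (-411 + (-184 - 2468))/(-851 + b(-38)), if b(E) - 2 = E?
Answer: 3063/887 ≈ 3.4532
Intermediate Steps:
b(E) = 2 + E
(-411 + (-184 - 2468))/(-851 + b(-38)) = (-411 + (-184 - 2468))/(-851 + (2 - 38)) = (-411 - 2652)/(-851 - 36) = -3063/(-887) = -3063*(-1/887) = 3063/887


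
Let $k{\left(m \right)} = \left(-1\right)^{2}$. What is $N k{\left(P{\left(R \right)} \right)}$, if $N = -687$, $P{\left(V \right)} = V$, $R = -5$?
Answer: $-687$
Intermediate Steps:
$k{\left(m \right)} = 1$
$N k{\left(P{\left(R \right)} \right)} = \left(-687\right) 1 = -687$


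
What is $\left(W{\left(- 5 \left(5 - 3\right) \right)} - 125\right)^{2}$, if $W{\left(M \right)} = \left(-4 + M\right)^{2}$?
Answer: $5041$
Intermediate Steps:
$\left(W{\left(- 5 \left(5 - 3\right) \right)} - 125\right)^{2} = \left(\left(-4 - 5 \left(5 - 3\right)\right)^{2} - 125\right)^{2} = \left(\left(-4 - 10\right)^{2} - 125\right)^{2} = \left(\left(-14\right)^{2} - 125\right)^{2} = \left(196 - 125\right)^{2} = 71^{2} = 5041$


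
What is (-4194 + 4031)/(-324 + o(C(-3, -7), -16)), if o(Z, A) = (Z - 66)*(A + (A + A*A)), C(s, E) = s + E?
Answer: 163/17348 ≈ 0.0093959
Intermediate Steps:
C(s, E) = E + s
o(Z, A) = (-66 + Z)*(A² + 2*A) (o(Z, A) = (-66 + Z)*(A + (A + A²)) = (-66 + Z)*(A² + 2*A))
(-4194 + 4031)/(-324 + o(C(-3, -7), -16)) = (-4194 + 4031)/(-324 - 16*(-132 - 66*(-16) + 2*(-7 - 3) - 16*(-7 - 3))) = -163/(-324 - 16*(-132 + 1056 + 2*(-10) - 16*(-10))) = -163/(-324 - 16*(-132 + 1056 - 20 + 160)) = -163/(-324 - 16*1064) = -163/(-324 - 17024) = -163/(-17348) = -163*(-1/17348) = 163/17348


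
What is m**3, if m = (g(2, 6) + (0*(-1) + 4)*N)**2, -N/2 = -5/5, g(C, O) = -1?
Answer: 117649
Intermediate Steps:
N = 2 (N = -(-10)/5 = -2*(-1) = 2)
m = 49 (m = (-1 + (0*(-1) + 4)*2)**2 = (-1 + (0 + 4)*2)**2 = (-1 + 4*2)**2 = (-1 + 8)**2 = 7**2 = 49)
m**3 = 49**3 = 117649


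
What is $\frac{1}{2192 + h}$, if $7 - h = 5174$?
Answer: $- \frac{1}{2975} \approx -0.00033613$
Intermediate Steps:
$h = -5167$ ($h = 7 - 5174 = -5167$)
$\frac{1}{2192 + h} = \frac{1}{2192 - 5167} = \frac{1}{-2975} = - \frac{1}{2975}$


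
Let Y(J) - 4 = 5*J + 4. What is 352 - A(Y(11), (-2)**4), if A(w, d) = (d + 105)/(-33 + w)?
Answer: 10439/30 ≈ 347.97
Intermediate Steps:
Y(J) = 8 + 5*J (Y(J) = 4 + (5*J + 4) = 4 + (4 + 5*J) = 8 + 5*J)
A(w, d) = (105 + d)/(-33 + w)
352 - A(Y(11), (-2)**4) = 352 - (105 + (-2)**4)/(-33 + (8 + 5*11)) = 352 - (105 + 16)/(-33 + (8 + 55)) = 352 - 121/(-33 + 63) = 352 - 121/30 = 10439/30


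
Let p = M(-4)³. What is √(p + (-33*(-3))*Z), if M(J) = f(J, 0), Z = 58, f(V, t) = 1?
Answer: √5743 ≈ 75.783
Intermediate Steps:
M(J) = 1
p = 1 (p = 1³ = 1)
√(p + (-33*(-3))*Z) = √(1 - 33*(-3)*58) = √(1 + 99*58) = √(1 + 5742) = √5743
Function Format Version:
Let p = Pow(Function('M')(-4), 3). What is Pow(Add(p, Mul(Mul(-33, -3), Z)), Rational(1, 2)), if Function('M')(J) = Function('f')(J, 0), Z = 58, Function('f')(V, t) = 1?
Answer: Pow(5743, Rational(1, 2)) ≈ 75.783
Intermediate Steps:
Function('M')(J) = 1
p = 1 (p = Pow(1, 3) = 1)
Pow(Add(p, Mul(Mul(-33, -3), Z)), Rational(1, 2)) = Pow(Add(1, Mul(Mul(-33, -3), 58)), Rational(1, 2)) = Pow(Add(1, Mul(99, 58)), Rational(1, 2)) = Pow(Add(1, 5742), Rational(1, 2)) = Pow(5743, Rational(1, 2))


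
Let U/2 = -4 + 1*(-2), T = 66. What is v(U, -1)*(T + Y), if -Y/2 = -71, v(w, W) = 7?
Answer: 1456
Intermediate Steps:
U = -12 (U = 2*(-4 + 1*(-2)) = 2*(-4 - 2) = 2*(-6) = -12)
Y = 142 (Y = -2*(-71) = 142)
v(U, -1)*(T + Y) = 7*(66 + 142) = 7*208 = 1456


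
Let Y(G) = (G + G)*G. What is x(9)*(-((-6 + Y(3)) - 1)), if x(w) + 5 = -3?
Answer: 88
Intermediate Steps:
Y(G) = 2*G**2 (Y(G) = (2*G)*G = 2*G**2)
x(w) = -8 (x(w) = -5 - 3 = -8)
x(9)*(-((-6 + Y(3)) - 1)) = -(-8)*((-6 + 2*3**2) - 1) = -(-8)*((-6 + 2*9) - 1) = -(-8)*((-6 + 18) - 1) = -(-8)*(12 - 1) = -(-8)*11 = -8*(-11) = 88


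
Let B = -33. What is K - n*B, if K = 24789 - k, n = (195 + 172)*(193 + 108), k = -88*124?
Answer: 3681112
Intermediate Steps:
k = -10912
n = 110467 (n = 367*301 = 110467)
K = 35701 (K = 24789 - 1*(-10912) = 24789 + 10912 = 35701)
K - n*B = 35701 - 110467*(-33) = 35701 - 1*(-3645411) = 35701 + 3645411 = 3681112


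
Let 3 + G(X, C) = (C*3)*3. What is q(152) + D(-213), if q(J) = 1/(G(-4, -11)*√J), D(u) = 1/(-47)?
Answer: -1/47 - √38/7752 ≈ -0.022072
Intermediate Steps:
G(X, C) = -3 + 9*C (G(X, C) = -3 + (C*3)*3 = -3 + (3*C)*3 = -3 + 9*C)
D(u) = -1/47
q(J) = -1/(102*√J) (q(J) = 1/((-3 + 9*(-11))*√J) = 1/((-3 - 99)*√J) = 1/(-102*√J) = -1/(102*√J))
q(152) + D(-213) = -√38/7752 - 1/47 = -1/47 - √38/7752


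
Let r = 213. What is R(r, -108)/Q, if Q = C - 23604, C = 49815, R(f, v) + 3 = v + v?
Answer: -73/8737 ≈ -0.0083553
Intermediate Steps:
R(f, v) = -3 + 2*v (R(f, v) = -3 + (v + v) = -3 + 2*v)
Q = 26211 (Q = 49815 - 23604 = 26211)
R(r, -108)/Q = (-3 + 2*(-108))/26211 = (-3 - 216)*(1/26211) = -219*1/26211 = -73/8737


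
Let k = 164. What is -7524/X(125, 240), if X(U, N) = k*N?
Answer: -627/3280 ≈ -0.19116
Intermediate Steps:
X(U, N) = 164*N
-7524/X(125, 240) = -7524/(164*240) = -7524/39360 = -7524*1/39360 = -627/3280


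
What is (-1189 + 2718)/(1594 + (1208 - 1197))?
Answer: 1529/1605 ≈ 0.95265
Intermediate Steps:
(-1189 + 2718)/(1594 + (1208 - 1197)) = 1529/(1594 + 11) = 1529/1605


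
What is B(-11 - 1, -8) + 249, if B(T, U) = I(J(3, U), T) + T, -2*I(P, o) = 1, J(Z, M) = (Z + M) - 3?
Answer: 473/2 ≈ 236.50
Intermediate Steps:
J(Z, M) = -3 + M + Z (J(Z, M) = (M + Z) - 3 = -3 + M + Z)
I(P, o) = -1/2 (I(P, o) = -1/2*1 = -1/2)
B(T, U) = -1/2 + T
B(-11 - 1, -8) + 249 = (-1/2 + (-11 - 1)) + 249 = (-1/2 - 12) + 249 = -25/2 + 249 = 473/2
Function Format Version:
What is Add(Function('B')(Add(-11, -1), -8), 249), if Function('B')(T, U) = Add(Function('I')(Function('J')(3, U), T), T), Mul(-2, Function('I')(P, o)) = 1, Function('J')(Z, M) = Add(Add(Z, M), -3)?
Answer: Rational(473, 2) ≈ 236.50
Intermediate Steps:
Function('J')(Z, M) = Add(-3, M, Z) (Function('J')(Z, M) = Add(Add(M, Z), -3) = Add(-3, M, Z))
Function('I')(P, o) = Rational(-1, 2) (Function('I')(P, o) = Mul(Rational(-1, 2), 1) = Rational(-1, 2))
Function('B')(T, U) = Add(Rational(-1, 2), T)
Add(Function('B')(Add(-11, -1), -8), 249) = Add(Add(Rational(-1, 2), Add(-11, -1)), 249) = Add(Add(Rational(-1, 2), -12), 249) = Add(Rational(-25, 2), 249) = Rational(473, 2)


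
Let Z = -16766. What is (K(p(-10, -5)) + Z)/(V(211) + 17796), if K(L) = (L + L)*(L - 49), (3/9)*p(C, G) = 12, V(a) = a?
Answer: -17702/18007 ≈ -0.98306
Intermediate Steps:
p(C, G) = 36 (p(C, G) = 3*12 = 36)
K(L) = 2*L*(-49 + L) (K(L) = (2*L)*(-49 + L) = 2*L*(-49 + L))
(K(p(-10, -5)) + Z)/(V(211) + 17796) = (2*36*(-49 + 36) - 16766)/(211 + 17796) = (2*36*(-13) - 16766)/18007 = (-936 - 16766)*(1/18007) = -17702*1/18007 = -17702/18007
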